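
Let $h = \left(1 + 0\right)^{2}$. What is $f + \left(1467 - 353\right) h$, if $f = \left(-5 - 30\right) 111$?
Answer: $-2771$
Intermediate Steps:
$h = 1$ ($h = 1^{2} = 1$)
$f = -3885$ ($f = \left(-35\right) 111 = -3885$)
$f + \left(1467 - 353\right) h = -3885 + \left(1467 - 353\right) 1 = -3885 + 1114 \cdot 1 = -3885 + 1114 = -2771$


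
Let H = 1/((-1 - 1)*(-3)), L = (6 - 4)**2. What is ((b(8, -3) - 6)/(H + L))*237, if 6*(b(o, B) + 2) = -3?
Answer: -12087/25 ≈ -483.48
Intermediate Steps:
L = 4 (L = 2**2 = 4)
b(o, B) = -5/2 (b(o, B) = -2 + (1/6)*(-3) = -2 - 1/2 = -5/2)
H = 1/6 (H = 1/(-2*(-3)) = 1/6 ≈ 0.16667)
((b(8, -3) - 6)/(H + L))*237 = ((-5/2 - 6)/(1/6 + 4))*237 = -17/(2*25/6)*237 = -17/2*6/25*237 = -51/25*237 = -12087/25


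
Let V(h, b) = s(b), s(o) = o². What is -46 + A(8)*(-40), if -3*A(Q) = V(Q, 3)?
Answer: 74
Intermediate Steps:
V(h, b) = b²
A(Q) = -3 (A(Q) = -⅓*3² = -⅓*9 = -3)
-46 + A(8)*(-40) = -46 - 3*(-40) = -46 + 120 = 74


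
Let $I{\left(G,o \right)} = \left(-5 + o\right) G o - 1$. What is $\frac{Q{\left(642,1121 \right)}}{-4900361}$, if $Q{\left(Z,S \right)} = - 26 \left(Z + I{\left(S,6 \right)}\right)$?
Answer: $\frac{191542}{4900361} \approx 0.039087$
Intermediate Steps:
$I{\left(G,o \right)} = -1 + G o \left(-5 + o\right)$ ($I{\left(G,o \right)} = G \left(-5 + o\right) o - 1 = G o \left(-5 + o\right) - 1 = -1 + G o \left(-5 + o\right)$)
$Q{\left(Z,S \right)} = 26 - 156 S - 26 Z$ ($Q{\left(Z,S \right)} = - 26 \left(Z - \left(1 - S 6^{2} + 5 S 6\right)\right) = - 26 \left(Z - \left(1 + 30 S - S 36\right)\right) = - 26 \left(Z - \left(1 - 6 S\right)\right) = - 26 \left(Z + \left(-1 + 6 S\right)\right) = - 26 \left(-1 + Z + 6 S\right) = 26 - 156 S - 26 Z$)
$\frac{Q{\left(642,1121 \right)}}{-4900361} = \frac{26 - 174876 - 16692}{-4900361} = \left(26 - 174876 - 16692\right) \left(- \frac{1}{4900361}\right) = \left(-191542\right) \left(- \frac{1}{4900361}\right) = \frac{191542}{4900361}$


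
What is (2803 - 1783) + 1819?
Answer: 2839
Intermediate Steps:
(2803 - 1783) + 1819 = 1020 + 1819 = 2839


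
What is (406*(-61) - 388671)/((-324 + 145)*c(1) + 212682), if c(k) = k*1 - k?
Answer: -413437/212682 ≈ -1.9439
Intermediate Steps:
c(k) = 0 (c(k) = k - k = 0)
(406*(-61) - 388671)/((-324 + 145)*c(1) + 212682) = (406*(-61) - 388671)/((-324 + 145)*0 + 212682) = (-24766 - 388671)/(-179*0 + 212682) = -413437/(0 + 212682) = -413437/212682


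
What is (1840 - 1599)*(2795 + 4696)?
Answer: 1805331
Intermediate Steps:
(1840 - 1599)*(2795 + 4696) = 241*7491 = 1805331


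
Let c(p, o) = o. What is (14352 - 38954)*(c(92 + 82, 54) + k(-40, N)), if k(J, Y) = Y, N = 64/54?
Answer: -36656980/27 ≈ -1.3577e+6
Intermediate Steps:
N = 32/27 (N = 64*(1/54) = 32/27 ≈ 1.1852)
(14352 - 38954)*(c(92 + 82, 54) + k(-40, N)) = (14352 - 38954)*(54 + 32/27) = -24602*1490/27 = -36656980/27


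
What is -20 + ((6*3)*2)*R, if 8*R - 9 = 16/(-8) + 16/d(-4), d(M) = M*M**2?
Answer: 83/8 ≈ 10.375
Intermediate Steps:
d(M) = M**3
R = 27/32 (R = 9/8 + (16/(-8) + 16/((-4)**3))/8 = 9/8 + (16*(-1/8) + 16/(-64))/8 = 9/8 + (-2 + 16*(-1/64))/8 = 9/8 + (-2 - 1/4)/8 = 9/8 + (1/8)*(-9/4) = 9/8 - 9/32 = 27/32 ≈ 0.84375)
-20 + ((6*3)*2)*R = -20 + ((6*3)*2)*(27/32) = -20 + (18*2)*(27/32) = -20 + 36*(27/32) = -20 + 243/8 = 83/8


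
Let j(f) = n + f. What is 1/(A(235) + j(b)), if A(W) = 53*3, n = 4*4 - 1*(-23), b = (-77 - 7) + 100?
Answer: 1/214 ≈ 0.0046729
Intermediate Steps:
b = 16 (b = -84 + 100 = 16)
n = 39 (n = 16 + 23 = 39)
A(W) = 159
j(f) = 39 + f
1/(A(235) + j(b)) = 1/(159 + (39 + 16)) = 1/(159 + 55) = 1/214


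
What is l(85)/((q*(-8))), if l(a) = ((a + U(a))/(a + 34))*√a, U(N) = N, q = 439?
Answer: -5*√85/12292 ≈ -0.0037502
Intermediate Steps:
l(a) = 2*a^(3/2)/(34 + a) (l(a) = ((a + a)/(a + 34))*√a = ((2*a)/(34 + a))*√a = (2*a/(34 + a))*√a = 2*a^(3/2)/(34 + a))
l(85)/((q*(-8))) = (2*85^(3/2)/(34 + 85))/((439*(-8))) = (2*(85*√85)/119)/(-3512) = (2*(85*√85)*(1/119))*(-1/3512) = (10*√85/7)*(-1/3512) = -5*√85/12292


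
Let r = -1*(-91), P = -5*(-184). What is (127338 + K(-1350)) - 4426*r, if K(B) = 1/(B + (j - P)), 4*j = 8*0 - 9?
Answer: -2503365096/9089 ≈ -2.7543e+5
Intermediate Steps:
j = -9/4 (j = (8*0 - 9)/4 = (0 - 9)/4 = (¼)*(-9) = -9/4 ≈ -2.2500)
P = 920
r = 91
K(B) = 1/(-3689/4 + B) (K(B) = 1/(B + (-9/4 - 1*920)) = 1/(B + (-9/4 - 920)) = 1/(B - 3689/4) = 1/(-3689/4 + B))
(127338 + K(-1350)) - 4426*r = (127338 + 4/(-3689 + 4*(-1350))) - 4426*91 = (127338 + 4/(-3689 - 5400)) - 402766 = (127338 + 4/(-9089)) - 402766 = (127338 + 4*(-1/9089)) - 402766 = (127338 - 4/9089) - 402766 = 1157375078/9089 - 402766 = -2503365096/9089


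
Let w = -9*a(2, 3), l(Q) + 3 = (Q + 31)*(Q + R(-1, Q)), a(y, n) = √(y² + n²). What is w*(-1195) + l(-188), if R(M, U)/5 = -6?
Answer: 34223 + 10755*√13 ≈ 73001.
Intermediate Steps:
R(M, U) = -30 (R(M, U) = 5*(-6) = -30)
a(y, n) = √(n² + y²)
l(Q) = -3 + (-30 + Q)*(31 + Q) (l(Q) = -3 + (Q + 31)*(Q - 30) = -3 + (31 + Q)*(-30 + Q) = -3 + (-30 + Q)*(31 + Q))
w = -9*√13 (w = -9*√(3² + 2²) = -9*√(9 + 4) = -9*√13 ≈ -32.450)
w*(-1195) + l(-188) = -9*√13*(-1195) + (-933 - 188 + (-188)²) = 10755*√13 + (-933 - 188 + 35344) = 10755*√13 + 34223 = 34223 + 10755*√13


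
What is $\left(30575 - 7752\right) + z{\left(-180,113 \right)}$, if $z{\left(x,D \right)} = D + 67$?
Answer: $23003$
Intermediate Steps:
$z{\left(x,D \right)} = 67 + D$
$\left(30575 - 7752\right) + z{\left(-180,113 \right)} = \left(30575 - 7752\right) + \left(67 + 113\right) = 22823 + 180 = 23003$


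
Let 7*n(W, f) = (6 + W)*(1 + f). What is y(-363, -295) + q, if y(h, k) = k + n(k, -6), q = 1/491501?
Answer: -304730613/3440507 ≈ -88.571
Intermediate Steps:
n(W, f) = (1 + f)*(6 + W)/7 (n(W, f) = ((6 + W)*(1 + f))/7 = ((1 + f)*(6 + W))/7 = (1 + f)*(6 + W)/7)
q = 1/491501 ≈ 2.0346e-6
y(h, k) = -30/7 + 2*k/7 (y(h, k) = k + (6/7 + k/7 + (6/7)*(-6) + (⅐)*k*(-6)) = k + (6/7 + k/7 - 36/7 - 6*k/7) = k + (-30/7 - 5*k/7) = -30/7 + 2*k/7)
y(-363, -295) + q = (-30/7 + (2/7)*(-295)) + 1/491501 = (-30/7 - 590/7) + 1/491501 = -620/7 + 1/491501 = -304730613/3440507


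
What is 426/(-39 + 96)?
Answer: 142/19 ≈ 7.4737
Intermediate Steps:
426/(-39 + 96) = 426/57 = (1/57)*426 = 142/19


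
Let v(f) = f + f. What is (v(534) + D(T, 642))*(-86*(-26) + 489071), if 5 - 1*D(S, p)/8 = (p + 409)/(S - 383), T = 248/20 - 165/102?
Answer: 35148238380732/63277 ≈ 5.5547e+8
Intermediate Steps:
T = 1833/170 (T = 248*(1/20) - 165*1/102 = 62/5 - 55/34 = 1833/170 ≈ 10.782)
v(f) = 2*f
D(S, p) = 40 - 8*(409 + p)/(-383 + S) (D(S, p) = 40 - 8*(p + 409)/(S - 383) = 40 - 8*(409 + p)/(-383 + S))
(v(534) + D(T, 642))*(-86*(-26) + 489071) = (2*534 + 8*(-2324 - 1*642 + 5*(1833/170))/(-383 + 1833/170))*(-86*(-26) + 489071) = (1068 + 8*(-2324 - 642 + 1833/34)/(-63277/170))*(2236 + 489071) = (1068 + 8*(-170/63277)*(-99011/34))*491307 = (1068 + 3960440/63277)*491307 = (71540276/63277)*491307 = 35148238380732/63277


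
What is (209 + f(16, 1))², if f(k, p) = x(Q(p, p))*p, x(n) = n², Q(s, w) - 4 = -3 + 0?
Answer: 44100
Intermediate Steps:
Q(s, w) = 1 (Q(s, w) = 4 + (-3 + 0) = 4 - 3 = 1)
f(k, p) = p (f(k, p) = 1²*p = 1*p = p)
(209 + f(16, 1))² = (209 + 1)² = 210² = 44100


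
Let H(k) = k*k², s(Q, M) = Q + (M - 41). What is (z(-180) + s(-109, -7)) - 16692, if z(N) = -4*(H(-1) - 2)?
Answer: -16837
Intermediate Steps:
s(Q, M) = -41 + M + Q (s(Q, M) = Q + (-41 + M) = -41 + M + Q)
H(k) = k³
z(N) = 12 (z(N) = -4*((-1)³ - 2) = -4*(-1 - 2) = -4*(-3) = 12)
(z(-180) + s(-109, -7)) - 16692 = (12 + (-41 - 7 - 109)) - 16692 = (12 - 157) - 16692 = -145 - 16692 = -16837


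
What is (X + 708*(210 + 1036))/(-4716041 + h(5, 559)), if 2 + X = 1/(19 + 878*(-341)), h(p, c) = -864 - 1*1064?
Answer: -264101974913/1412460841251 ≈ -0.18698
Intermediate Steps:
h(p, c) = -1928 (h(p, c) = -864 - 1064 = -1928)
X = -598759/299379 (X = -2 + 1/(19 + 878*(-341)) = -2 + 1/(19 - 299398) = -2 + 1/(-299379) = -2 - 1/299379 = -598759/299379 ≈ -2.0000)
(X + 708*(210 + 1036))/(-4716041 + h(5, 559)) = (-598759/299379 + 708*(210 + 1036))/(-4716041 - 1928) = (-598759/299379 + 708*1246)/(-4717969) = (-598759/299379 + 882168)*(-1/4717969) = (264101974913/299379)*(-1/4717969) = -264101974913/1412460841251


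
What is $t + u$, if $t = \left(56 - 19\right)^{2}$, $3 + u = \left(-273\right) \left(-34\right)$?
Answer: $10648$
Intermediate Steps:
$u = 9279$ ($u = -3 - -9282 = -3 + 9282 = 9279$)
$t = 1369$ ($t = 37^{2} = 1369$)
$t + u = 1369 + 9279 = 10648$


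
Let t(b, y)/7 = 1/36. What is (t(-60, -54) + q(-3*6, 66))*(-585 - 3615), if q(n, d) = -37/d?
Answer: 50750/33 ≈ 1537.9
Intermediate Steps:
t(b, y) = 7/36
(t(-60, -54) + q(-3*6, 66))*(-585 - 3615) = (7/36 - 37/66)*(-585 - 3615) = (7/36 - 37*1/66)*(-4200) = (7/36 - 37/66)*(-4200) = -145/396*(-4200) = 50750/33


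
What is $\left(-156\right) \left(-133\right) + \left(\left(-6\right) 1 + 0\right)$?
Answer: $20742$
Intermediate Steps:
$\left(-156\right) \left(-133\right) + \left(\left(-6\right) 1 + 0\right) = 20748 + \left(-6 + 0\right) = 20748 - 6 = 20742$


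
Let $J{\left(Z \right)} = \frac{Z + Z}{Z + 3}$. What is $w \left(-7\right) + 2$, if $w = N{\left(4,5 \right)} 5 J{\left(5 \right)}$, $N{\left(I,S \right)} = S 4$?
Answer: $-873$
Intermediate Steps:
$N{\left(I,S \right)} = 4 S$
$J{\left(Z \right)} = \frac{2 Z}{3 + Z}$
$w = 125$ ($w = 4 \cdot 5 \cdot 5 \cdot 2 \cdot 5 \frac{1}{3 + 5} = 20 \cdot 5 \cdot 2 \cdot 5 \cdot \frac{1}{8} = 100 \cdot 2 \cdot 5 \cdot \frac{1}{8} = 100 \cdot \frac{5}{4} = 125$)
$w \left(-7\right) + 2 = 125 \left(-7\right) + 2 = -875 + 2 = -873$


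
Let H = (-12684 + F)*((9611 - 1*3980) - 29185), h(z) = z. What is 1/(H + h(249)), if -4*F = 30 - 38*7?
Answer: 1/297369499 ≈ 3.3628e-9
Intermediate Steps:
F = 59 (F = -(30 - 38*7)/4 = -(30 - 266)/4 = -1/4*(-236) = 59)
H = 297369250 (H = (-12684 + 59)*((9611 - 1*3980) - 29185) = -12625*((9611 - 3980) - 29185) = -12625*(5631 - 29185) = -12625*(-23554) = 297369250)
1/(H + h(249)) = 1/(297369250 + 249) = 1/297369499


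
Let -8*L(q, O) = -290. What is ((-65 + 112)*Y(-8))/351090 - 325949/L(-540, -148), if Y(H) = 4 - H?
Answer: -324645146/36105 ≈ -8991.7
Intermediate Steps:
L(q, O) = 145/4 (L(q, O) = -⅛*(-290) = 145/4)
((-65 + 112)*Y(-8))/351090 - 325949/L(-540, -148) = ((-65 + 112)*(4 - 1*(-8)))/351090 - 325949/145/4 = (47*(4 + 8))*(1/351090) - 325949*4/145 = (47*12)*(1/351090) - 1303796/145 = 564*(1/351090) - 1303796/145 = 2/1245 - 1303796/145 = -324645146/36105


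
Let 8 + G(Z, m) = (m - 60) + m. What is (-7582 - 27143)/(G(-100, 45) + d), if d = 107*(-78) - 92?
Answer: 34725/8416 ≈ 4.1261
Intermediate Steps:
G(Z, m) = -68 + 2*m (G(Z, m) = -8 + ((m - 60) + m) = -8 + ((-60 + m) + m) = -8 + (-60 + 2*m) = -68 + 2*m)
d = -8438 (d = -8346 - 92 = -8438)
(-7582 - 27143)/(G(-100, 45) + d) = (-7582 - 27143)/((-68 + 2*45) - 8438) = -34725/((-68 + 90) - 8438) = -34725/(22 - 8438) = -34725/(-8416) = -34725*(-1/8416) = 34725/8416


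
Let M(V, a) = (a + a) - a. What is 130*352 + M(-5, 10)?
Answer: 45770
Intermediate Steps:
M(V, a) = a (M(V, a) = 2*a - a = a)
130*352 + M(-5, 10) = 130*352 + 10 = 45760 + 10 = 45770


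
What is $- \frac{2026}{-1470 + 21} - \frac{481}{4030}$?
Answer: $\frac{574447}{449190} \approx 1.2789$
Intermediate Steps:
$- \frac{2026}{-1470 + 21} - \frac{481}{4030} = - \frac{2026}{-1449} - \frac{37}{310} = \left(-2026\right) \left(- \frac{1}{1449}\right) - \frac{37}{310} = \frac{2026}{1449} - \frac{37}{310} = \frac{574447}{449190}$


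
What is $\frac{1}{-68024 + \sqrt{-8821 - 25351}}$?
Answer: $- \frac{17006}{1156824687} - \frac{i \sqrt{8543}}{2313649374} \approx -1.4701 \cdot 10^{-5} - 3.9949 \cdot 10^{-8} i$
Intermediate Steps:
$\frac{1}{-68024 + \sqrt{-8821 - 25351}} = \frac{1}{-68024 + \sqrt{-34172}} = \frac{1}{-68024 + 2 i \sqrt{8543}}$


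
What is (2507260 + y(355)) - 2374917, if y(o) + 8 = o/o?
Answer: 132336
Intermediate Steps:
y(o) = -7 (y(o) = -8 + o/o = -8 + 1 = -7)
(2507260 + y(355)) - 2374917 = (2507260 - 7) - 2374917 = 2507253 - 2374917 = 132336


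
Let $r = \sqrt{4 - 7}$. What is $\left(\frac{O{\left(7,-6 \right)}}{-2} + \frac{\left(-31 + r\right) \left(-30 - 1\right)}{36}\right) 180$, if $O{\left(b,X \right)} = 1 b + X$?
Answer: $4715 - 155 i \sqrt{3} \approx 4715.0 - 268.47 i$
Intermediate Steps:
$O{\left(b,X \right)} = X + b$ ($O{\left(b,X \right)} = b + X = X + b$)
$r = i \sqrt{3}$ ($r = \sqrt{-3} = i \sqrt{3} \approx 1.732 i$)
$\left(\frac{O{\left(7,-6 \right)}}{-2} + \frac{\left(-31 + r\right) \left(-30 - 1\right)}{36}\right) 180 = \left(\frac{-6 + 7}{-2} + \frac{\left(-31 + i \sqrt{3}\right) \left(-30 - 1\right)}{36}\right) 180 = \left(1 \left(- \frac{1}{2}\right) + \left(-31 + i \sqrt{3}\right) \left(-31\right) \frac{1}{36}\right) 180 = \left(- \frac{1}{2} + \left(961 - 31 i \sqrt{3}\right) \frac{1}{36}\right) 180 = \left(- \frac{1}{2} + \left(\frac{961}{36} - \frac{31 i \sqrt{3}}{36}\right)\right) 180 = \left(\frac{943}{36} - \frac{31 i \sqrt{3}}{36}\right) 180 = 4715 - 155 i \sqrt{3}$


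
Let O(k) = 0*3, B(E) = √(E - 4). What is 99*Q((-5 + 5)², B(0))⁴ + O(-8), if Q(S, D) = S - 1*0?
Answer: 0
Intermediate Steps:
B(E) = √(-4 + E)
O(k) = 0
Q(S, D) = S (Q(S, D) = S + 0 = S)
99*Q((-5 + 5)², B(0))⁴ + O(-8) = 99*((-5 + 5)²)⁴ + 0 = 99*(0²)⁴ + 0 = 99*0⁴ + 0 = 99*0 + 0 = 0 + 0 = 0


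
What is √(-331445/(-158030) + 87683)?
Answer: √87592084160322/31606 ≈ 296.12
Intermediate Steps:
√(-331445/(-158030) + 87683) = √(-331445*(-1/158030) + 87683) = √(66289/31606 + 87683) = √(2771375187/31606) = √87592084160322/31606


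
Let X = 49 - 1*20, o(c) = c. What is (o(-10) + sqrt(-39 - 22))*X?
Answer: -290 + 29*I*sqrt(61) ≈ -290.0 + 226.5*I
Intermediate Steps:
X = 29 (X = 49 - 20 = 29)
(o(-10) + sqrt(-39 - 22))*X = (-10 + sqrt(-39 - 22))*29 = (-10 + sqrt(-61))*29 = (-10 + I*sqrt(61))*29 = -290 + 29*I*sqrt(61)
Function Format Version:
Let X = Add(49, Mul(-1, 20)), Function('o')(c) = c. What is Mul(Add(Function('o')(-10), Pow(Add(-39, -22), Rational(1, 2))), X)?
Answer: Add(-290, Mul(29, I, Pow(61, Rational(1, 2)))) ≈ Add(-290.00, Mul(226.50, I))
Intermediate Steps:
X = 29 (X = Add(49, -20) = 29)
Mul(Add(Function('o')(-10), Pow(Add(-39, -22), Rational(1, 2))), X) = Mul(Add(-10, Pow(Add(-39, -22), Rational(1, 2))), 29) = Mul(Add(-10, Pow(-61, Rational(1, 2))), 29) = Mul(Add(-10, Mul(I, Pow(61, Rational(1, 2)))), 29) = Add(-290, Mul(29, I, Pow(61, Rational(1, 2))))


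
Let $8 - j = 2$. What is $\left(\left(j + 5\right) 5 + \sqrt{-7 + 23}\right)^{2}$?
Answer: $3481$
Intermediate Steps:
$j = 6$ ($j = 8 - 2 = 6$)
$\left(\left(j + 5\right) 5 + \sqrt{-7 + 23}\right)^{2} = \left(\left(6 + 5\right) 5 + \sqrt{-7 + 23}\right)^{2} = \left(11 \cdot 5 + \sqrt{16}\right)^{2} = \left(55 + 4\right)^{2} = 59^{2} = 3481$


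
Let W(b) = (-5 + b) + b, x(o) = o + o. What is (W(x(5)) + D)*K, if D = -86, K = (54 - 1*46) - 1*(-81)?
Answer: -6319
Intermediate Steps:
K = 89 (K = (54 - 46) + 81 = 8 + 81 = 89)
x(o) = 2*o
W(b) = -5 + 2*b
(W(x(5)) + D)*K = ((-5 + 2*(2*5)) - 86)*89 = ((-5 + 2*10) - 86)*89 = ((-5 + 20) - 86)*89 = (15 - 86)*89 = -71*89 = -6319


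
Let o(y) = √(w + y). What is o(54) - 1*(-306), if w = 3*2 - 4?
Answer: 306 + 2*√14 ≈ 313.48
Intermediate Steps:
w = 2 (w = 6 - 4 = 2)
o(y) = √(2 + y)
o(54) - 1*(-306) = √(2 + 54) - 1*(-306) = √56 + 306 = 2*√14 + 306 = 306 + 2*√14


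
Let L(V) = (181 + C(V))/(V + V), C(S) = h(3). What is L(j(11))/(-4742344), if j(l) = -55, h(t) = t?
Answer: 23/65207230 ≈ 3.5272e-7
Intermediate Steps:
C(S) = 3
L(V) = 92/V (L(V) = (181 + 3)/(V + V) = 184/((2*V)) = 184*(1/(2*V)) = 92/V)
L(j(11))/(-4742344) = (92/(-55))/(-4742344) = (92*(-1/55))*(-1/4742344) = -92/55*(-1/4742344) = 23/65207230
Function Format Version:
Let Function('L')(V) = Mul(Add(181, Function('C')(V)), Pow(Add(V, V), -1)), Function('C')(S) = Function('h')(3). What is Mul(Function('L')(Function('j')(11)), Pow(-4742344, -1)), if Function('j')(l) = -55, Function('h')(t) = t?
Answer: Rational(23, 65207230) ≈ 3.5272e-7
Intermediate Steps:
Function('C')(S) = 3
Function('L')(V) = Mul(92, Pow(V, -1)) (Function('L')(V) = Mul(Add(181, 3), Pow(Add(V, V), -1)) = Mul(184, Pow(Mul(2, V), -1)) = Mul(184, Mul(Rational(1, 2), Pow(V, -1))) = Mul(92, Pow(V, -1)))
Mul(Function('L')(Function('j')(11)), Pow(-4742344, -1)) = Mul(Mul(92, Pow(-55, -1)), Pow(-4742344, -1)) = Mul(Mul(92, Rational(-1, 55)), Rational(-1, 4742344)) = Mul(Rational(-92, 55), Rational(-1, 4742344)) = Rational(23, 65207230)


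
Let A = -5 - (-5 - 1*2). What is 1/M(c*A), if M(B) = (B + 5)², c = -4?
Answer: ⅑ ≈ 0.11111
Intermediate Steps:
A = 2 (A = -5 - (-5 - 2) = -5 - 1*(-7) = -5 + 7 = 2)
M(B) = (5 + B)²
1/M(c*A) = 1/((5 - 4*2)²) = 1/((5 - 8)²) = 1/((-3)²) = 1/9 = ⅑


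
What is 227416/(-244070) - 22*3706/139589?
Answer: -25822143632/17034743615 ≈ -1.5159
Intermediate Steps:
227416/(-244070) - 22*3706/139589 = 227416*(-1/244070) - 81532*1/139589 = -113708/122035 - 81532/139589 = -25822143632/17034743615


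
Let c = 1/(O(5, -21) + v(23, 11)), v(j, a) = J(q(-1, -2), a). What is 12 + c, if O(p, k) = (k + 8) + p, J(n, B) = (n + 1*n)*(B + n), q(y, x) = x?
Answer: 527/44 ≈ 11.977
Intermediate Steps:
J(n, B) = 2*n*(B + n) (J(n, B) = (n + n)*(B + n) = (2*n)*(B + n) = 2*n*(B + n))
v(j, a) = 8 - 4*a (v(j, a) = 2*(-2)*(a - 2) = 2*(-2)*(-2 + a) = 8 - 4*a)
O(p, k) = 8 + k + p (O(p, k) = (8 + k) + p = 8 + k + p)
c = -1/44 (c = 1/((8 - 21 + 5) + (8 - 4*11)) = 1/(-8 + (8 - 44)) = 1/(-8 - 36) = 1/(-44) = -1/44 ≈ -0.022727)
12 + c = 12 - 1/44 = 527/44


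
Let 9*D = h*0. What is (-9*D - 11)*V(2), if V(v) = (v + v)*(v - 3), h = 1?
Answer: 44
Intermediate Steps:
D = 0 (D = (1*0)/9 = (1/9)*0 = 0)
V(v) = 2*v*(-3 + v) (V(v) = (2*v)*(-3 + v) = 2*v*(-3 + v))
(-9*D - 11)*V(2) = (-9*0 - 11)*(2*2*(-3 + 2)) = (0 - 11)*(2*2*(-1)) = -11*(-4) = 44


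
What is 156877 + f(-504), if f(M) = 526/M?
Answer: 39532741/252 ≈ 1.5688e+5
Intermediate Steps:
156877 + f(-504) = 156877 + 526/(-504) = 156877 + 526*(-1/504) = 156877 - 263/252 = 39532741/252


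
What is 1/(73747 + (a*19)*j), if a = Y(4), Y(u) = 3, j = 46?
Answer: 1/76369 ≈ 1.3094e-5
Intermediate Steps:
a = 3
1/(73747 + (a*19)*j) = 1/(73747 + (3*19)*46) = 1/(73747 + 57*46) = 1/(73747 + 2622) = 1/76369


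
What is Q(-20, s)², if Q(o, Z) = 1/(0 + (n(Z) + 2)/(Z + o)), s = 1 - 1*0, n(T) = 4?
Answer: 361/36 ≈ 10.028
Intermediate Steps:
s = 1 (s = 1 + 0 = 1)
Q(o, Z) = Z/6 + o/6 (Q(o, Z) = 1/(0 + (4 + 2)/(Z + o)) = 1/(0 + 6/(Z + o)) = 1/(6/(Z + o)) = Z/6 + o/6)
Q(-20, s)² = ((⅙)*1 + (⅙)*(-20))² = (⅙ - 10/3)² = (-19/6)² = 361/36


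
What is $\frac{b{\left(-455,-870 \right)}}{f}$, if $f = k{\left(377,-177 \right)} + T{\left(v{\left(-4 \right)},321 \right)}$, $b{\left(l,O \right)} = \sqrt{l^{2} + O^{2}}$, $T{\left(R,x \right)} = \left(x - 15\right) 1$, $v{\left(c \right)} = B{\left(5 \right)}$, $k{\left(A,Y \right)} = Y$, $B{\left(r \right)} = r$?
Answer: $\frac{5 \sqrt{38557}}{129} \approx 7.6108$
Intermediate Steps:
$v{\left(c \right)} = 5$
$T{\left(R,x \right)} = -15 + x$ ($T{\left(R,x \right)} = \left(x - 15\right) 1 = \left(-15 + x\right) 1 = -15 + x$)
$b{\left(l,O \right)} = \sqrt{O^{2} + l^{2}}$
$f = 129$ ($f = -177 + \left(-15 + 321\right) = -177 + 306 = 129$)
$\frac{b{\left(-455,-870 \right)}}{f} = \frac{\sqrt{\left(-870\right)^{2} + \left(-455\right)^{2}}}{129} = \sqrt{756900 + 207025} \cdot \frac{1}{129} = \sqrt{963925} \cdot \frac{1}{129} = 5 \sqrt{38557} \cdot \frac{1}{129} = \frac{5 \sqrt{38557}}{129}$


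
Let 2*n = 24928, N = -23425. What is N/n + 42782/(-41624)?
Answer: -188534631/64850192 ≈ -2.9072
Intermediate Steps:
n = 12464 (n = (½)*24928 = 12464)
N/n + 42782/(-41624) = -23425/12464 + 42782/(-41624) = -23425*1/12464 + 42782*(-1/41624) = -23425/12464 - 21391/20812 = -188534631/64850192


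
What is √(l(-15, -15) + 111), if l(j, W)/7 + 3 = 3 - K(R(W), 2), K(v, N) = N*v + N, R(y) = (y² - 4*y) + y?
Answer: I*√3683 ≈ 60.688*I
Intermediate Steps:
R(y) = y² - 3*y
K(v, N) = N + N*v
l(j, W) = -14 - 14*W*(-3 + W) (l(j, W) = -21 + 7*(3 - 2*(1 + W*(-3 + W))) = -21 + 7*(3 - (2 + 2*W*(-3 + W))) = -21 + 7*(3 + (-2 - 2*W*(-3 + W))) = -21 + 7*(1 - 2*W*(-3 + W)) = -21 + (7 - 14*W*(-3 + W)) = -14 - 14*W*(-3 + W))
√(l(-15, -15) + 111) = √((-14 - 14*(-15)*(-3 - 15)) + 111) = √((-14 - 14*(-15)*(-18)) + 111) = √((-14 - 3780) + 111) = √(-3794 + 111) = √(-3683) = I*√3683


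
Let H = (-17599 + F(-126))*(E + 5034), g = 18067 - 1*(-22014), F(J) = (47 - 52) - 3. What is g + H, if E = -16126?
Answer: 195336925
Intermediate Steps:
F(J) = -8 (F(J) = -5 - 3 = -8)
g = 40081 (g = 18067 + 22014 = 40081)
H = 195296844 (H = (-17599 - 8)*(-16126 + 5034) = -17607*(-11092) = 195296844)
g + H = 40081 + 195296844 = 195336925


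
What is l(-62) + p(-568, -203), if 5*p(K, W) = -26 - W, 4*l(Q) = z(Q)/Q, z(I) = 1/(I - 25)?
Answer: 3818957/107880 ≈ 35.400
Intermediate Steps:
z(I) = 1/(-25 + I)
l(Q) = 1/(4*Q*(-25 + Q)) (l(Q) = (1/((-25 + Q)*Q))/4 = (1/(Q*(-25 + Q)))/4 = 1/(4*Q*(-25 + Q)))
p(K, W) = -26/5 - W/5 (p(K, W) = (-26 - W)/5 = -26/5 - W/5)
l(-62) + p(-568, -203) = (1/4)/(-62*(-25 - 62)) + (-26/5 - 1/5*(-203)) = (1/4)*(-1/62)/(-87) + (-26/5 + 203/5) = (1/4)*(-1/62)*(-1/87) + 177/5 = 1/21576 + 177/5 = 3818957/107880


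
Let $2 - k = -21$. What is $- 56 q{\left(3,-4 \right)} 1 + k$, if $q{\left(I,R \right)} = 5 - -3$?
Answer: $-425$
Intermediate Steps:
$q{\left(I,R \right)} = 8$ ($q{\left(I,R \right)} = 5 + 3 = 8$)
$k = 23$ ($k = 2 - -21 = 2 + 21 = 23$)
$- 56 q{\left(3,-4 \right)} 1 + k = - 56 \cdot 8 \cdot 1 + 23 = \left(-56\right) 8 + 23 = -448 + 23 = -425$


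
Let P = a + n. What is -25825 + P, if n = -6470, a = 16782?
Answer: -15513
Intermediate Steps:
P = 10312 (P = 16782 - 6470 = 10312)
-25825 + P = -25825 + 10312 = -15513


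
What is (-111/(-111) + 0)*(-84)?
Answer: -84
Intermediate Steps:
(-111/(-111) + 0)*(-84) = (-111*(-1/111) + 0)*(-84) = (1 + 0)*(-84) = 1*(-84) = -84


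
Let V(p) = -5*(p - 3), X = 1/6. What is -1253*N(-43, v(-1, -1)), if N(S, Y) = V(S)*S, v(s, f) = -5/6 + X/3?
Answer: 12392170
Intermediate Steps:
X = 1/6 (X = 1*(1/6) = 1/6 ≈ 0.16667)
V(p) = 15 - 5*p (V(p) = -5*(-3 + p) = 15 - 5*p)
v(s, f) = -7/9 (v(s, f) = -5/6 + (1/6)/3 = -5*1/6 + (1/6)*(1/3) = -5/6 + 1/18 = -7/9)
N(S, Y) = S*(15 - 5*S) (N(S, Y) = (15 - 5*S)*S = S*(15 - 5*S))
-1253*N(-43, v(-1, -1)) = -6265*(-43)*(3 - 1*(-43)) = -6265*(-43)*(3 + 43) = -6265*(-43)*46 = -1253*(-9890) = 12392170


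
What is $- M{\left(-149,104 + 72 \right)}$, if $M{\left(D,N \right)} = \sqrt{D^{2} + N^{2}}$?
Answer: $- \sqrt{53177} \approx -230.6$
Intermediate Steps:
$- M{\left(-149,104 + 72 \right)} = - \sqrt{\left(-149\right)^{2} + \left(104 + 72\right)^{2}} = - \sqrt{22201 + 176^{2}} = - \sqrt{22201 + 30976} = - \sqrt{53177}$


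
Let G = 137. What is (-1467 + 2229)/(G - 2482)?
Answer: -762/2345 ≈ -0.32495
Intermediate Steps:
(-1467 + 2229)/(G - 2482) = (-1467 + 2229)/(137 - 2482) = 762/(-2345) = 762*(-1/2345) = -762/2345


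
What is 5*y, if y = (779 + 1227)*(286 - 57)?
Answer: 2296870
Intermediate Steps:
y = 459374 (y = 2006*229 = 459374)
5*y = 5*459374 = 2296870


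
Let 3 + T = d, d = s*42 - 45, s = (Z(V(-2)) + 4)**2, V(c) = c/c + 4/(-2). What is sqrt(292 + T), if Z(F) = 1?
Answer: sqrt(1294) ≈ 35.972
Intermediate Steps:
V(c) = -1 (V(c) = 1 + 4*(-1/2) = 1 - 2 = -1)
s = 25 (s = (1 + 4)**2 = 5**2 = 25)
d = 1005 (d = 25*42 - 45 = 1050 - 45 = 1005)
T = 1002 (T = -3 + 1005 = 1002)
sqrt(292 + T) = sqrt(292 + 1002) = sqrt(1294)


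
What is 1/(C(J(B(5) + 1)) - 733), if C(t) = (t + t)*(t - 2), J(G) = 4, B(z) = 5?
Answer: -1/717 ≈ -0.0013947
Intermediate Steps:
C(t) = 2*t*(-2 + t) (C(t) = (2*t)*(-2 + t) = 2*t*(-2 + t))
1/(C(J(B(5) + 1)) - 733) = 1/(2*4*(-2 + 4) - 733) = 1/(2*4*2 - 733) = 1/(16 - 733) = 1/(-717) = -1/717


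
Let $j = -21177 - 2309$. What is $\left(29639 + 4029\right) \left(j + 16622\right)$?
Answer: $-231097152$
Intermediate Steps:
$j = -23486$ ($j = -21177 - 2309 = -23486$)
$\left(29639 + 4029\right) \left(j + 16622\right) = \left(29639 + 4029\right) \left(-23486 + 16622\right) = 33668 \left(-6864\right) = -231097152$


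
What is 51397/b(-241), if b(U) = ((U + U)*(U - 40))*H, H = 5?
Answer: 51397/677210 ≈ 0.075895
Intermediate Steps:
b(U) = 10*U*(-40 + U) (b(U) = ((U + U)*(U - 40))*5 = ((2*U)*(-40 + U))*5 = (2*U*(-40 + U))*5 = 10*U*(-40 + U))
51397/b(-241) = 51397/((10*(-241)*(-40 - 241))) = 51397/((10*(-241)*(-281))) = 51397/677210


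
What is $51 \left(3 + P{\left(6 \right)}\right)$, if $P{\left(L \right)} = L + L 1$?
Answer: $765$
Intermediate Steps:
$P{\left(L \right)} = 2 L$ ($P{\left(L \right)} = L + L = 2 L$)
$51 \left(3 + P{\left(6 \right)}\right) = 51 \left(3 + 2 \cdot 6\right) = 51 \left(3 + 12\right) = 51 \cdot 15 = 765$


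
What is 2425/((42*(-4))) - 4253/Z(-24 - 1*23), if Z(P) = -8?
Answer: 10861/21 ≈ 517.19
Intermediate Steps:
2425/((42*(-4))) - 4253/Z(-24 - 1*23) = 2425/((42*(-4))) - 4253/(-8) = 2425/(-168) - 4253*(-⅛) = 2425*(-1/168) + 4253/8 = -2425/168 + 4253/8 = 10861/21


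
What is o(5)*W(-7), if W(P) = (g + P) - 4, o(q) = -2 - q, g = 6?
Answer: 35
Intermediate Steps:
W(P) = 2 + P (W(P) = (6 + P) - 4 = 2 + P)
o(5)*W(-7) = (-2 - 1*5)*(2 - 7) = (-2 - 5)*(-5) = -7*(-5) = 35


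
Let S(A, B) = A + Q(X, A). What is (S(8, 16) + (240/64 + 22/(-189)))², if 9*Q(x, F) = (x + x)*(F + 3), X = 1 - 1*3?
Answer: 25999801/571536 ≈ 45.491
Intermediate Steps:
X = -2 (X = 1 - 3 = -2)
Q(x, F) = 2*x*(3 + F)/9 (Q(x, F) = ((x + x)*(F + 3))/9 = ((2*x)*(3 + F))/9 = (2*x*(3 + F))/9 = 2*x*(3 + F)/9)
S(A, B) = -4/3 + 5*A/9 (S(A, B) = A + (2/9)*(-2)*(3 + A) = A + (-4/3 - 4*A/9) = -4/3 + 5*A/9)
(S(8, 16) + (240/64 + 22/(-189)))² = ((-4/3 + (5/9)*8) + (240/64 + 22/(-189)))² = ((-4/3 + 40/9) + (240*(1/64) + 22*(-1/189)))² = (28/9 + (15/4 - 22/189))² = (28/9 + 2747/756)² = (5099/756)² = 25999801/571536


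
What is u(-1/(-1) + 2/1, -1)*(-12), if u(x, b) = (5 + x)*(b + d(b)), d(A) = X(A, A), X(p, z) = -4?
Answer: 480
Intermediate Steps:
d(A) = -4
u(x, b) = (-4 + b)*(5 + x) (u(x, b) = (5 + x)*(b - 4) = (5 + x)*(-4 + b) = (-4 + b)*(5 + x))
u(-1/(-1) + 2/1, -1)*(-12) = (-20 - 4*(-1/(-1) + 2/1) + 5*(-1) - (-1/(-1) + 2/1))*(-12) = (-20 - 4*(-1*(-1) + 2*1) - 5 - (-1*(-1) + 2*1))*(-12) = (-20 - 4*(1 + 2) - 5 - (1 + 2))*(-12) = (-20 - 4*3 - 5 - 1*3)*(-12) = (-20 - 12 - 5 - 3)*(-12) = -40*(-12) = 480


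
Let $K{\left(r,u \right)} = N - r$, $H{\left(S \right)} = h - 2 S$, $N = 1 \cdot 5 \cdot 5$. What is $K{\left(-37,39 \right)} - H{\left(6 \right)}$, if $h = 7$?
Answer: $67$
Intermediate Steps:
$N = 25$ ($N = 5 \cdot 5 = 25$)
$H{\left(S \right)} = 7 - 2 S$
$K{\left(r,u \right)} = 25 - r$
$K{\left(-37,39 \right)} - H{\left(6 \right)} = \left(25 - -37\right) - \left(7 - 12\right) = \left(25 + 37\right) - \left(7 - 12\right) = 62 - -5 = 62 + 5 = 67$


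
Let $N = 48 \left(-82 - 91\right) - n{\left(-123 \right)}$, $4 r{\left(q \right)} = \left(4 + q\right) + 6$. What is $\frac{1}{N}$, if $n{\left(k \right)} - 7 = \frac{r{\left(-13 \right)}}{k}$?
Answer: $- \frac{164}{1363005} \approx -0.00012032$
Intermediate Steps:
$r{\left(q \right)} = \frac{5}{2} + \frac{q}{4}$ ($r{\left(q \right)} = \frac{\left(4 + q\right) + 6}{4} = \frac{10 + q}{4} = \frac{5}{2} + \frac{q}{4}$)
$n{\left(k \right)} = 7 - \frac{3}{4 k}$ ($n{\left(k \right)} = 7 + \frac{\frac{5}{2} + \frac{1}{4} \left(-13\right)}{k} = 7 + \frac{\frac{5}{2} - \frac{13}{4}}{k} = 7 - \frac{3}{4 k}$)
$N = - \frac{1363005}{164}$ ($N = 48 \left(-82 - 91\right) - \left(7 - \frac{3}{4 \left(-123\right)}\right) = 48 \left(-173\right) - \left(7 - - \frac{1}{164}\right) = -8304 - \left(7 + \frac{1}{164}\right) = -8304 - \frac{1149}{164} = - \frac{1363005}{164} \approx -8311.0$)
$\frac{1}{N} = \frac{1}{- \frac{1363005}{164}} = - \frac{164}{1363005}$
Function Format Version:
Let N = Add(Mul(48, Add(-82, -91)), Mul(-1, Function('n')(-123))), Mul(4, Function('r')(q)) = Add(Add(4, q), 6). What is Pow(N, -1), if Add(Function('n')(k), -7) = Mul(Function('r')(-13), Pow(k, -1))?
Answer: Rational(-164, 1363005) ≈ -0.00012032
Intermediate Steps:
Function('r')(q) = Add(Rational(5, 2), Mul(Rational(1, 4), q)) (Function('r')(q) = Mul(Rational(1, 4), Add(Add(4, q), 6)) = Mul(Rational(1, 4), Add(10, q)) = Add(Rational(5, 2), Mul(Rational(1, 4), q)))
Function('n')(k) = Add(7, Mul(Rational(-3, 4), Pow(k, -1))) (Function('n')(k) = Add(7, Mul(Add(Rational(5, 2), Mul(Rational(1, 4), -13)), Pow(k, -1))) = Add(7, Mul(Add(Rational(5, 2), Rational(-13, 4)), Pow(k, -1))) = Add(7, Mul(Rational(-3, 4), Pow(k, -1))))
N = Rational(-1363005, 164) (N = Add(Mul(48, Add(-82, -91)), Mul(-1, Add(7, Mul(Rational(-3, 4), Pow(-123, -1))))) = Add(Mul(48, -173), Mul(-1, Add(7, Mul(Rational(-3, 4), Rational(-1, 123))))) = Add(-8304, Mul(-1, Add(7, Rational(1, 164)))) = Add(-8304, Mul(-1, Rational(1149, 164))) = Add(-8304, Rational(-1149, 164)) = Rational(-1363005, 164) ≈ -8311.0)
Pow(N, -1) = Pow(Rational(-1363005, 164), -1) = Rational(-164, 1363005)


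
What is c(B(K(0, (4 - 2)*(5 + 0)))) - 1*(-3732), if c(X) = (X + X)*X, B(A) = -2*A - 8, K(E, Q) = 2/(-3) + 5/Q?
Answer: 34646/9 ≈ 3849.6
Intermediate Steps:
K(E, Q) = -⅔ + 5/Q (K(E, Q) = 2*(-⅓) + 5/Q = -⅔ + 5/Q)
B(A) = -8 - 2*A
c(X) = 2*X² (c(X) = (2*X)*X = 2*X²)
c(B(K(0, (4 - 2)*(5 + 0)))) - 1*(-3732) = 2*(-8 - 2*(-⅔ + 5/(((4 - 2)*(5 + 0)))))² - 1*(-3732) = 2*(-8 - 2*(-⅔ + 5/((2*5))))² + 3732 = 2*(-8 - 2*(-⅔ + 5/10))² + 3732 = 2*(-8 - 2*(-⅔ + 5*(⅒)))² + 3732 = 2*(-8 - 2*(-⅔ + ½))² + 3732 = 2*(-8 - 2*(-⅙))² + 3732 = 2*(-8 + ⅓)² + 3732 = 2*(-23/3)² + 3732 = 2*(529/9) + 3732 = 1058/9 + 3732 = 34646/9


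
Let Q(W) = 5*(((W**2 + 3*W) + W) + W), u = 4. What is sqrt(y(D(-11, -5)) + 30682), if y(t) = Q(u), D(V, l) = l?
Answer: sqrt(30862) ≈ 175.68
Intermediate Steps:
Q(W) = 5*W**2 + 25*W (Q(W) = 5*((W**2 + 4*W) + W) = 5*(W**2 + 5*W) = 5*W**2 + 25*W)
y(t) = 180 (y(t) = 5*4*(5 + 4) = 5*4*9 = 180)
sqrt(y(D(-11, -5)) + 30682) = sqrt(180 + 30682) = sqrt(30862)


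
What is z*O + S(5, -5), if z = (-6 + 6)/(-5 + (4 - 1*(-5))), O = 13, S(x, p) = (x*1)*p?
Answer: -25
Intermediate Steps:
S(x, p) = p*x (S(x, p) = x*p = p*x)
z = 0 (z = 0/(-5 + (4 + 5)) = 0/(-5 + 9) = 0/4 = 0*(¼) = 0)
z*O + S(5, -5) = 0*13 - 5*5 = 0 - 25 = -25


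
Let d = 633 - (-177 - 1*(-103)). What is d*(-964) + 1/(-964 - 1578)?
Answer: -1732495017/2542 ≈ -6.8155e+5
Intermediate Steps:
d = 707 (d = 633 - (-177 + 103) = 633 - 1*(-74) = 633 + 74 = 707)
d*(-964) + 1/(-964 - 1578) = 707*(-964) + 1/(-964 - 1578) = -681548 + 1/(-2542) = -681548 - 1/2542 = -1732495017/2542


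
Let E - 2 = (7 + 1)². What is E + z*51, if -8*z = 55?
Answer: -2277/8 ≈ -284.63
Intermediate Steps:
z = -55/8 (z = -⅛*55 = -55/8 ≈ -6.8750)
E = 66 (E = 2 + (7 + 1)² = 2 + 8² = 2 + 64 = 66)
E + z*51 = 66 - 55/8*51 = 66 - 2805/8 = -2277/8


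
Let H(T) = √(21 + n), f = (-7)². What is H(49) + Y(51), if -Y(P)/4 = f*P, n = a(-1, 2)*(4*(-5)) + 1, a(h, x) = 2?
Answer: -9996 + 3*I*√2 ≈ -9996.0 + 4.2426*I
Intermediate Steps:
f = 49
n = -39 (n = 2*(4*(-5)) + 1 = 2*(-20) + 1 = -40 + 1 = -39)
Y(P) = -196*P
H(T) = 3*I*√2 (H(T) = √(21 - 39) = √(-18) = 3*I*√2)
H(49) + Y(51) = 3*I*√2 - 196*51 = 3*I*√2 - 9996 = -9996 + 3*I*√2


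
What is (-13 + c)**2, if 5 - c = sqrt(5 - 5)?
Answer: 64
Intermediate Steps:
c = 5 (c = 5 - sqrt(5 - 5) = 5 - sqrt(0) = 5 - 1*0 = 5 + 0 = 5)
(-13 + c)**2 = (-13 + 5)**2 = (-8)**2 = 64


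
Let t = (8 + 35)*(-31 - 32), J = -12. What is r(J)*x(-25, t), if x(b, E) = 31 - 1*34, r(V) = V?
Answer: 36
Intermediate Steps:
t = -2709 (t = 43*(-63) = -2709)
x(b, E) = -3 (x(b, E) = 31 - 34 = -3)
r(J)*x(-25, t) = -12*(-3) = 36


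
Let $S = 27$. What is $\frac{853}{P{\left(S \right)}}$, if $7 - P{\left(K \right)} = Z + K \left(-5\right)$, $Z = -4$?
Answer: $\frac{853}{146} \approx 5.8425$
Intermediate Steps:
$P{\left(K \right)} = 11 + 5 K$ ($P{\left(K \right)} = 7 - \left(-4 + K \left(-5\right)\right) = 7 - \left(-4 - 5 K\right) = 7 + \left(4 + 5 K\right) = 11 + 5 K$)
$\frac{853}{P{\left(S \right)}} = \frac{853}{11 + 5 \cdot 27} = \frac{853}{11 + 135} = \frac{853}{146}$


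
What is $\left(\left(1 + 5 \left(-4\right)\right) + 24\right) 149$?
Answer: $745$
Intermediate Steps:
$\left(\left(1 + 5 \left(-4\right)\right) + 24\right) 149 = \left(\left(1 - 20\right) + 24\right) 149 = \left(-19 + 24\right) 149 = 5 \cdot 149 = 745$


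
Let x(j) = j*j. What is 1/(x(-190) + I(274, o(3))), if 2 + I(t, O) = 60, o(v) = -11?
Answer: 1/36158 ≈ 2.7656e-5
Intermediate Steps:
x(j) = j²
I(t, O) = 58 (I(t, O) = -2 + 60 = 58)
1/(x(-190) + I(274, o(3))) = 1/((-190)² + 58) = 1/(36100 + 58) = 1/36158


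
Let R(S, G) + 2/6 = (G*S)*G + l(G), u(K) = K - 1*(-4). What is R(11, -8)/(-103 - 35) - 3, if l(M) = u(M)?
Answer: -3341/414 ≈ -8.0701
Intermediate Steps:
u(K) = 4 + K (u(K) = K + 4 = 4 + K)
l(M) = 4 + M
R(S, G) = 11/3 + G + S*G² (R(S, G) = -⅓ + ((G*S)*G + (4 + G)) = -⅓ + (S*G² + (4 + G)) = -⅓ + (4 + G + S*G²) = 11/3 + G + S*G²)
R(11, -8)/(-103 - 35) - 3 = (11/3 - 8 + 11*(-8)²)/(-103 - 35) - 3 = (11/3 - 8 + 11*64)/(-138) - 3 = -(11/3 - 8 + 704)/138 - 3 = -1/138*2099/3 - 3 = -2099/414 - 3 = -3341/414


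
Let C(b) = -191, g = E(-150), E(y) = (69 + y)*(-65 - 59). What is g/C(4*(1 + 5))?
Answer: -10044/191 ≈ -52.586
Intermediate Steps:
E(y) = -8556 - 124*y (E(y) = (69 + y)*(-124) = -8556 - 124*y)
g = 10044 (g = -8556 - 124*(-150) = -8556 + 18600 = 10044)
g/C(4*(1 + 5)) = 10044/(-191) = 10044*(-1/191) = -10044/191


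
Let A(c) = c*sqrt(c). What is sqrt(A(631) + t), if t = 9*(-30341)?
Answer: sqrt(-273069 + 631*sqrt(631)) ≈ 507.17*I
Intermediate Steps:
t = -273069
A(c) = c**(3/2)
sqrt(A(631) + t) = sqrt(631**(3/2) - 273069) = sqrt(631*sqrt(631) - 273069) = sqrt(-273069 + 631*sqrt(631))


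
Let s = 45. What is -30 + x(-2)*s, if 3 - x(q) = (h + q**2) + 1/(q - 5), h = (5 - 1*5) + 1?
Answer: -795/7 ≈ -113.57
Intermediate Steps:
h = 1 (h = (5 - 5) + 1 = 0 + 1 = 1)
x(q) = 2 - q**2 - 1/(-5 + q) (x(q) = 3 - ((1 + q**2) + 1/(q - 5)) = 3 - ((1 + q**2) + 1/(-5 + q)) = 3 - (1 + q**2 + 1/(-5 + q)) = 3 + (-1 - q**2 - 1/(-5 + q)) = 2 - q**2 - 1/(-5 + q))
-30 + x(-2)*s = -30 + ((-11 - 1*(-2)**3 + 2*(-2) + 5*(-2)**2)/(-5 - 2))*45 = -30 + ((-11 - 1*(-8) - 4 + 5*4)/(-7))*45 = -30 - (-11 + 8 - 4 + 20)/7*45 = -30 - 1/7*13*45 = -30 - 13/7*45 = -30 - 585/7 = -795/7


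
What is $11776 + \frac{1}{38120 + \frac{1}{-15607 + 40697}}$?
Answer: $\frac{11262929137666}{956430801} \approx 11776.0$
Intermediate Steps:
$11776 + \frac{1}{38120 + \frac{1}{-15607 + 40697}} = 11776 + \frac{1}{38120 + \frac{1}{25090}} = 11776 + \frac{1}{\frac{956430801}{25090}} = 11776 + \frac{25090}{956430801} = \frac{11262929137666}{956430801}$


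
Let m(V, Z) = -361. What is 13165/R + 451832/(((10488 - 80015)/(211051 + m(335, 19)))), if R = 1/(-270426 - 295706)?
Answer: -518288811644140/69527 ≈ -7.4545e+9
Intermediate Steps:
R = -1/566132 (R = 1/(-566132) = -1/566132 ≈ -1.7664e-6)
13165/R + 451832/(((10488 - 80015)/(211051 + m(335, 19)))) = 13165/(-1/566132) + 451832/(((10488 - 80015)/(211051 - 361))) = 13165*(-566132) + 451832/((-69527/210690)) = -7453127780 + 451832/((-69527*1/210690)) = -7453127780 + 451832/(-69527/210690) = -7453127780 + 451832*(-210690/69527) = -7453127780 - 95196484080/69527 = -518288811644140/69527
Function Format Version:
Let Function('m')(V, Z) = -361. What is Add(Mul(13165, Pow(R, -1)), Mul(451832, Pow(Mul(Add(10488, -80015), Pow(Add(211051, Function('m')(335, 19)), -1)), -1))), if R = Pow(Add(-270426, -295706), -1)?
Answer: Rational(-518288811644140, 69527) ≈ -7.4545e+9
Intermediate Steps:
R = Rational(-1, 566132) (R = Pow(-566132, -1) = Rational(-1, 566132) ≈ -1.7664e-6)
Add(Mul(13165, Pow(R, -1)), Mul(451832, Pow(Mul(Add(10488, -80015), Pow(Add(211051, Function('m')(335, 19)), -1)), -1))) = Add(Mul(13165, Pow(Rational(-1, 566132), -1)), Mul(451832, Pow(Mul(Add(10488, -80015), Pow(Add(211051, -361), -1)), -1))) = Add(Mul(13165, -566132), Mul(451832, Pow(Mul(-69527, Pow(210690, -1)), -1))) = Add(-7453127780, Mul(451832, Pow(Mul(-69527, Rational(1, 210690)), -1))) = Add(-7453127780, Mul(451832, Pow(Rational(-69527, 210690), -1))) = Add(-7453127780, Mul(451832, Rational(-210690, 69527))) = Add(-7453127780, Rational(-95196484080, 69527)) = Rational(-518288811644140, 69527)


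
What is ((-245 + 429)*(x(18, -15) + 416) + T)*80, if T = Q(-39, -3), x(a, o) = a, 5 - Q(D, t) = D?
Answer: 6392000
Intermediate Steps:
Q(D, t) = 5 - D
T = 44 (T = 5 - 1*(-39) = 5 + 39 = 44)
((-245 + 429)*(x(18, -15) + 416) + T)*80 = ((-245 + 429)*(18 + 416) + 44)*80 = (184*434 + 44)*80 = (79856 + 44)*80 = 79900*80 = 6392000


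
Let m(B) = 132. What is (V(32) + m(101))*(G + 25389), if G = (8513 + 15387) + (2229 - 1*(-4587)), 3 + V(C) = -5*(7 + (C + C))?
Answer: -12679730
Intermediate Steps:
V(C) = -38 - 10*C (V(C) = -3 - 5*(7 + (C + C)) = -3 - 5*(7 + 2*C) = -3 + (-35 - 10*C) = -38 - 10*C)
G = 30716 (G = 23900 + (2229 + 4587) = 23900 + 6816 = 30716)
(V(32) + m(101))*(G + 25389) = ((-38 - 10*32) + 132)*(30716 + 25389) = ((-38 - 320) + 132)*56105 = (-358 + 132)*56105 = -226*56105 = -12679730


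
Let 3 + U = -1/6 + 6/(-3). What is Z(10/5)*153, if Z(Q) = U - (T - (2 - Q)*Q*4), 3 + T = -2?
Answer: -51/2 ≈ -25.500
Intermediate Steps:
T = -5 (T = -3 - 2 = -5)
U = -31/6 (U = -3 + (-1/6 + 6/(-3)) = -3 + (-1*⅙ + 6*(-⅓)) = -3 + (-⅙ - 2) = -3 - 13/6 = -31/6 ≈ -5.1667)
Z(Q) = -⅙ + 4*Q*(2 - Q) (Z(Q) = -31/6 - (-5 - (2 - Q)*Q*4) = -31/6 - (-5 - Q*(2 - Q)*4) = -31/6 - (-5 - 4*Q*(2 - Q)) = -31/6 + (5 + 4*Q*(2 - Q)) = -⅙ + 4*Q*(2 - Q))
Z(10/5)*153 = (-⅙ - 4*(10/5)² + 8*(10/5))*153 = (-⅙ - 4*(10*(⅕))² + 8*(10*(⅕)))*153 = (-⅙ - 4*2² + 8*2)*153 = (-⅙ - 4*4 + 16)*153 = (-⅙ - 16 + 16)*153 = -⅙*153 = -51/2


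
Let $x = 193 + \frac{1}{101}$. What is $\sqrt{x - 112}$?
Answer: $\frac{\sqrt{826382}}{101} \approx 9.0005$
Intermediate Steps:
$x = \frac{19494}{101}$ ($x = 193 + \frac{1}{101} = \frac{19494}{101} \approx 193.01$)
$\sqrt{x - 112} = \sqrt{\frac{19494}{101} - 112} = \sqrt{\frac{8182}{101}} = \frac{\sqrt{826382}}{101}$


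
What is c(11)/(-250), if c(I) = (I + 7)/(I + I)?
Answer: -9/2750 ≈ -0.0032727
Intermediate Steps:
c(I) = (7 + I)/(2*I) (c(I) = (7 + I)/((2*I)) = (7 + I)*(1/(2*I)) = (7 + I)/(2*I))
c(11)/(-250) = ((½)*(7 + 11)/11)/(-250) = ((½)*(1/11)*18)*(-1/250) = (9/11)*(-1/250) = -9/2750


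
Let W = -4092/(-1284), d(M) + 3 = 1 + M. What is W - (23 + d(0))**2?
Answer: -46846/107 ≈ -437.81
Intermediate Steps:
d(M) = -2 + M (d(M) = -3 + (1 + M) = -2 + M)
W = 341/107 (W = -4092*(-1/1284) = 341/107 ≈ 3.1869)
W - (23 + d(0))**2 = 341/107 - (23 + (-2 + 0))**2 = 341/107 - (23 - 2)**2 = 341/107 - 1*21**2 = 341/107 - 1*441 = 341/107 - 441 = -46846/107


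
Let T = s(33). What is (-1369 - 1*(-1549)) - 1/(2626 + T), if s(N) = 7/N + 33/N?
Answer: 15605607/86698 ≈ 180.00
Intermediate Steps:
s(N) = 40/N
T = 40/33 ≈ 1.2121
(-1369 - 1*(-1549)) - 1/(2626 + T) = (-1369 - 1*(-1549)) - 1/(2626 + 40/33) = (-1369 + 1549) - 1/86698/33 = 180 - 1*33/86698 = 180 - 33/86698 = 15605607/86698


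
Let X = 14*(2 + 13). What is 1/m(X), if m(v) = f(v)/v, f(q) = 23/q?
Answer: 44100/23 ≈ 1917.4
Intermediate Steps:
X = 210 (X = 14*15 = 210)
m(v) = 23/v² (m(v) = (23/v)/v = 23/v²)
1/m(X) = 1/(23/210²) = 1/(23*(1/44100)) = 1/(23/44100) = 44100/23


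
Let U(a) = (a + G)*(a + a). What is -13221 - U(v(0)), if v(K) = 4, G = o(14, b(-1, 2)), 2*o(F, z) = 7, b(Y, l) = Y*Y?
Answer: -13281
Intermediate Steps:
b(Y, l) = Y**2
o(F, z) = 7/2 (o(F, z) = (1/2)*7 = 7/2)
G = 7/2 ≈ 3.5000
U(a) = 2*a*(7/2 + a) (U(a) = (a + 7/2)*(a + a) = (7/2 + a)*(2*a) = 2*a*(7/2 + a))
-13221 - U(v(0)) = -13221 - 4*(7 + 2*4) = -13221 - 4*(7 + 8) = -13221 - 4*15 = -13221 - 1*60 = -13221 - 60 = -13281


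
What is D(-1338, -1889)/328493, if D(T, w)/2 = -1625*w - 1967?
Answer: 557756/29863 ≈ 18.677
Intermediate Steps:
D(T, w) = -3934 - 3250*w (D(T, w) = 2*(-1625*w - 1967) = 2*(-1967 - 1625*w) = -3934 - 3250*w)
D(-1338, -1889)/328493 = (-3934 - 3250*(-1889))/328493 = (-3934 + 6139250)*(1/328493) = 6135316*(1/328493) = 557756/29863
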